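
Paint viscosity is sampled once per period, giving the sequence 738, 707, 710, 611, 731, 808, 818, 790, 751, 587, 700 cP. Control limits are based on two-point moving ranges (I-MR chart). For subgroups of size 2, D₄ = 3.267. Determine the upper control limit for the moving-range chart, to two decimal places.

223.46

Moving ranges: 31, 3, 99, 120, 77, 10, 28, 39, 164, 113; M̄R̄ = 684.0000 / 10 = 68.4000
UCL_MR = D₄·M̄R̄ = 3.267 × 68.4000 = 223.4628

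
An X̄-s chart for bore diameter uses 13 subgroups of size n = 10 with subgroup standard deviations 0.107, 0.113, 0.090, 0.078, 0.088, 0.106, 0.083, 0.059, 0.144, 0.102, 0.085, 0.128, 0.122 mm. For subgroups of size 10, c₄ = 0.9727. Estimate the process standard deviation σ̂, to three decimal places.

0.103

s̄ = (0.107 + 0.113 + 0.090 + 0.078 + 0.088 + 0.106 + 0.083 + 0.059 + 0.144 + 0.102 + 0.085 + 0.128 + 0.122) / 13 = 0.1004
σ̂ = s̄ / c₄ = 0.1004 / 0.9727 = 0.1032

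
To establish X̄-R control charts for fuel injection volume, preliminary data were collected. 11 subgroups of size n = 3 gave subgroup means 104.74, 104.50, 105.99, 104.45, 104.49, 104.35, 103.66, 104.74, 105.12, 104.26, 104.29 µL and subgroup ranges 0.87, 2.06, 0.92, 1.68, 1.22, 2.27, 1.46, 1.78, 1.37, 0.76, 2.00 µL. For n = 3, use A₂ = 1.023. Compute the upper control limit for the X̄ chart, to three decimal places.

X̄̄ = (104.74 + 104.50 + 105.99 + 104.45 + 104.49 + 104.35 + 103.66 + 104.74 + 105.12 + 104.26 + 104.29) / 11 = 1150.5900 / 11 = 104.5991
R̄ = (0.87 + 2.06 + 0.92 + 1.68 + 1.22 + 2.27 + 1.46 + 1.78 + 1.37 + 0.76 + 2.00) / 11 = 16.3900 / 11 = 1.4900
UCL = X̄̄ + A₂·R̄ = 104.5991 + 1.023 × 1.4900 = 106.1234

106.123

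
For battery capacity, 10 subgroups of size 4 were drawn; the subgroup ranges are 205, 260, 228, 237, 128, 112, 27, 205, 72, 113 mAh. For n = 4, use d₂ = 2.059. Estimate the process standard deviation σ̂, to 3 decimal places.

77.076

R̄ = (205 + 260 + 228 + 237 + 128 + 112 + 27 + 205 + 72 + 113) / 10 = 158.7000
σ̂ = R̄ / d₂ = 158.7000 / 2.059 = 77.0763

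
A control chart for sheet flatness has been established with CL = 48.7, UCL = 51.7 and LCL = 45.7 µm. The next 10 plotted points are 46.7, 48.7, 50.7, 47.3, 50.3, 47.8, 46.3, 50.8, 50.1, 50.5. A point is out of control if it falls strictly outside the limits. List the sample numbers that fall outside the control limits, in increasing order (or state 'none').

none

All 10 points lie within [45.7, 51.7].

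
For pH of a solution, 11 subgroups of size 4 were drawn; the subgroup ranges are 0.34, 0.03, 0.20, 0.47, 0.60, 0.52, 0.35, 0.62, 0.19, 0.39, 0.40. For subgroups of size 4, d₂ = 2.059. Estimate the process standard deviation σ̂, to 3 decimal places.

R̄ = (0.34 + 0.03 + 0.20 + 0.47 + 0.60 + 0.52 + 0.35 + 0.62 + 0.19 + 0.39 + 0.40) / 11 = 0.3736
σ̂ = R̄ / d₂ = 0.3736 / 2.059 = 0.1815

0.181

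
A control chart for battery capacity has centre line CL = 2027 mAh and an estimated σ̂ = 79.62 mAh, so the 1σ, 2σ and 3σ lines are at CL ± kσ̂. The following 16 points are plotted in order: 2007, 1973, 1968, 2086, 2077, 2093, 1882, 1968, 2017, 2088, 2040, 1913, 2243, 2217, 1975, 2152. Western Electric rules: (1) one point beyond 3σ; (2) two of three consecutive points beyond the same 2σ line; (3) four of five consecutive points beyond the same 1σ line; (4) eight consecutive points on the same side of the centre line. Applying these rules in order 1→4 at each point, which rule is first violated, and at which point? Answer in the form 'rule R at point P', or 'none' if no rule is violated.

Zone of each point (C = within 1σ̂, B = 1σ̂–2σ̂, A = 2σ̂–3σ̂, * = beyond 3σ̂; sign = side of CL): 1:-C, 2:-C, 3:-C, 4:+C, 5:+C, 6:+C, 7:-B, 8:-C, 9:-C, 10:+C, 11:+C, 12:-B, 13:+A, 14:+A, 15:-C, 16:+B
Rule 2 (two of three consecutive points beyond the same 2σ limit) is satisfied at point 14.

rule 2 at point 14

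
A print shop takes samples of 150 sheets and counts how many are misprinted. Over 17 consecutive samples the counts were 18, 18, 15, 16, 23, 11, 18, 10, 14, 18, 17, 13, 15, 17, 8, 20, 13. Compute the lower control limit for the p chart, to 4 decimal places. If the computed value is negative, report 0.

p̄ = Σdᵢ / (k·n) = 264 / (17 × 150) = 0.10353
LCL = p̄ − 3·√(p̄(1−p̄)/n) = 0.10353 − 3 × 0.02487 = 0.02891

0.0289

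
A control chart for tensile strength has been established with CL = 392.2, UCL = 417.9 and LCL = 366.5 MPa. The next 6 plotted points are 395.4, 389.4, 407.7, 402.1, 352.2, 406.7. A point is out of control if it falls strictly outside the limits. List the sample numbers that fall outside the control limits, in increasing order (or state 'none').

5

Compare each point to [366.5, 417.9]: sample 5 = 352.2 < LCL.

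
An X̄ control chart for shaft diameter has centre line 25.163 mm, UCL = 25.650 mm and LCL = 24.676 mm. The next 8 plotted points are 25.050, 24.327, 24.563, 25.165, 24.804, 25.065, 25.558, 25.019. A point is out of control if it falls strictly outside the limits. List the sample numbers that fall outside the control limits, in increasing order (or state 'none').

2, 3

Compare each point to [24.676, 25.650]: sample 2 = 24.327 < LCL; sample 3 = 24.563 < LCL.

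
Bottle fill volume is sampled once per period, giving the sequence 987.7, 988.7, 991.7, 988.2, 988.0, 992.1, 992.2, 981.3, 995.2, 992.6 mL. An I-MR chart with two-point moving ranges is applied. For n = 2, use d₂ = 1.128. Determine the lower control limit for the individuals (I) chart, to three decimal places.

X̄ = (987.7 + 988.7 + 991.7 + 988.2 + 988.0 + 992.1 + 992.2 + 981.3 + 995.2 + 992.6) / 10 = 989.7700
Moving ranges: 1.0, 3.0, 3.5, 0.2, 4.1, 0.1, 10.9, 13.9, 2.6; M̄R̄ = 39.3000 / 9 = 4.3667
LCL = X̄ − 3·M̄R̄/d₂ = 989.7700 − 3 × 4.3667 / 1.128 = 978.1565

978.157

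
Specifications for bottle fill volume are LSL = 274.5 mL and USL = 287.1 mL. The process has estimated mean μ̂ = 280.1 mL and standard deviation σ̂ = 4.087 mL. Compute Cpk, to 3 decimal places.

Cpu = (USL − μ̂) / (3σ̂) = (287.1 − 280.1) / (3 × 4.087) = 0.5709; Cpl = (μ̂ − LSL) / (3σ̂) = (280.1 − 274.5) / (3 × 4.087) = 0.4567; Cpk = min(Cpu, Cpl) = 0.4567

0.457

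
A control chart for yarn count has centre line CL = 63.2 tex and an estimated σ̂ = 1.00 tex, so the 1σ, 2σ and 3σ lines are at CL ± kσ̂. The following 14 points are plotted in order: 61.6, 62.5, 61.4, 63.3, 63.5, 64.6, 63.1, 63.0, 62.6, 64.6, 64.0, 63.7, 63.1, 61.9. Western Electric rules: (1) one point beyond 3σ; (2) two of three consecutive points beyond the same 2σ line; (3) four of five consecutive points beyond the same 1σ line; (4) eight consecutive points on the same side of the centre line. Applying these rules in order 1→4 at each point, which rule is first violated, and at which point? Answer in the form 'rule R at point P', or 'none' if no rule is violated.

Zone of each point (C = within 1σ̂, B = 1σ̂–2σ̂, A = 2σ̂–3σ̂, * = beyond 3σ̂; sign = side of CL): 1:-B, 2:-C, 3:-B, 4:+C, 5:+C, 6:+B, 7:-C, 8:-C, 9:-C, 10:+B, 11:+C, 12:+C, 13:-C, 14:-B
No rule fires across all 14 points.

none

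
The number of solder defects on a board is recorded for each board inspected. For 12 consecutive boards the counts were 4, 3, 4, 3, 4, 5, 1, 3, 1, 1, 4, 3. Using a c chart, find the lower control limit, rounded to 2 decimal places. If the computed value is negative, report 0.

0.00

c̄ = (4 + 3 + 4 + 3 + 4 + 5 + 1 + 3 + 1 + 1 + 4 + 3) / 12 = 36 / 12 = 3.0000
LCL = c̄ − 3√c̄ = 3.0000 − 3 × 1.7321 = -2.1962 → 0 (cannot be negative)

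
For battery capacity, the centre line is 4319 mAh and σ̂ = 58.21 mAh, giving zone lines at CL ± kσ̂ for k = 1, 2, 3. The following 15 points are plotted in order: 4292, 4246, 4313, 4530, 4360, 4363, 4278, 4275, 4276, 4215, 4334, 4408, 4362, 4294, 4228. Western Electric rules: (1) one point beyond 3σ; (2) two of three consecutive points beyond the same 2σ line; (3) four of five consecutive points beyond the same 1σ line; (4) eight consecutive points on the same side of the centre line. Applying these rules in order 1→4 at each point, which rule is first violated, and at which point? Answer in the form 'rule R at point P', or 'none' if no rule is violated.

Zone of each point (C = within 1σ̂, B = 1σ̂–2σ̂, A = 2σ̂–3σ̂, * = beyond 3σ̂; sign = side of CL): 1:-C, 2:-B, 3:-C, 4:+*, 5:+C, 6:+C, 7:-C, 8:-C, 9:-C, 10:-B, 11:+C, 12:+B, 13:+C, 14:-C, 15:-B
Rule 1 (one point beyond the 3σ limits) is satisfied at point 4.

rule 1 at point 4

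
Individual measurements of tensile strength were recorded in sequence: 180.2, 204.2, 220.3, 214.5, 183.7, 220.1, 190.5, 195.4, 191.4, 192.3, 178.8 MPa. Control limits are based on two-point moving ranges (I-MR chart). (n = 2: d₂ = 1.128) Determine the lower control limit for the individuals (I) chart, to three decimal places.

153.251

X̄ = (180.2 + 204.2 + 220.3 + 214.5 + 183.7 + 220.1 + 190.5 + 195.4 + 191.4 + 192.3 + 178.8) / 11 = 197.4000
Moving ranges: 24.0, 16.1, 5.8, 30.8, 36.4, 29.6, 4.9, 4.0, 0.9, 13.5; M̄R̄ = 166.0000 / 10 = 16.6000
LCL = X̄ − 3·M̄R̄/d₂ = 197.4000 − 3 × 16.6000 / 1.128 = 153.2511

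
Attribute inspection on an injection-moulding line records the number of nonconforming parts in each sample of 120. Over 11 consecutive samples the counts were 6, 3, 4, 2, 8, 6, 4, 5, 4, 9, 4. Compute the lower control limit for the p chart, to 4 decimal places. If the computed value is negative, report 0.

p̄ = Σdᵢ / (k·n) = 55 / (11 × 120) = 0.04167
LCL = p̄ − 3·√(p̄(1−p̄)/n) = 0.04167 − 3 × 0.01824 = -0.01306 → 0 (negative, so LCL = 0)

0.0000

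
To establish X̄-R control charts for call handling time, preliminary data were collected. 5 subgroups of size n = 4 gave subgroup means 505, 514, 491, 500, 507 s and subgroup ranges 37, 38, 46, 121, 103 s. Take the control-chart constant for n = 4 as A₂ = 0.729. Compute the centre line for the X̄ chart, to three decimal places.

503.400

X̄̄ = (505 + 514 + 491 + 500 + 507) / 5 = 2517.0000 / 5 = 503.4000
CL = X̄̄ = 503.4000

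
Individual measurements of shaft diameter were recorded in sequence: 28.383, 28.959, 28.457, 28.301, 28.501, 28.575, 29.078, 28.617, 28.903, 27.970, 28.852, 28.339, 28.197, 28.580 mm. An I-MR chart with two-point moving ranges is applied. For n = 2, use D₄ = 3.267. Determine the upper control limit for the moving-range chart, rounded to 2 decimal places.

1.41

Moving ranges: 0.576, 0.502, 0.156, 0.200, 0.074, 0.503, 0.461, 0.286, 0.933, 0.882, 0.513, 0.142, 0.383; M̄R̄ = 5.6110 / 13 = 0.4316
UCL_MR = D₄·M̄R̄ = 3.267 × 0.4316 = 1.4101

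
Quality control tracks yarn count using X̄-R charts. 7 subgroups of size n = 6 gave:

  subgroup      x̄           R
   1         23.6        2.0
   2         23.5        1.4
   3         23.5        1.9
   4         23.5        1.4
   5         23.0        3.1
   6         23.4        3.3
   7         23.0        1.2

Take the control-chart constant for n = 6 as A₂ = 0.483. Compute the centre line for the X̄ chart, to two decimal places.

23.36

X̄̄ = (23.6 + 23.5 + 23.5 + 23.5 + 23.0 + 23.4 + 23.0) / 7 = 163.5000 / 7 = 23.3571
CL = X̄̄ = 23.3571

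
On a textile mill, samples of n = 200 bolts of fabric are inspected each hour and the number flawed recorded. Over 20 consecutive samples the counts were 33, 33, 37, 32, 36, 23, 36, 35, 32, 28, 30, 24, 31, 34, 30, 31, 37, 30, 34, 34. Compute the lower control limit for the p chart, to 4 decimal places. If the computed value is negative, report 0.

p̄ = Σdᵢ / (k·n) = 640 / (20 × 200) = 0.16000
LCL = p̄ − 3·√(p̄(1−p̄)/n) = 0.16000 − 3 × 0.02592 = 0.08223

0.0822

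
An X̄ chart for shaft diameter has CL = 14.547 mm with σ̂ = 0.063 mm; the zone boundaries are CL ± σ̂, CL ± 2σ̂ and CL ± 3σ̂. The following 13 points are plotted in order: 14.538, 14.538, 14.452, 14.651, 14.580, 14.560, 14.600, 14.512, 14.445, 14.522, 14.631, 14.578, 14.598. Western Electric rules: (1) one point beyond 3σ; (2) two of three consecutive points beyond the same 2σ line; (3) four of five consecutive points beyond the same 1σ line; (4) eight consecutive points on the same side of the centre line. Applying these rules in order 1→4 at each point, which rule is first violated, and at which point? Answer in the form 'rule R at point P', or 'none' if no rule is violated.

none

Zone of each point (C = within 1σ̂, B = 1σ̂–2σ̂, A = 2σ̂–3σ̂, * = beyond 3σ̂; sign = side of CL): 1:-C, 2:-C, 3:-B, 4:+B, 5:+C, 6:+C, 7:+C, 8:-C, 9:-B, 10:-C, 11:+B, 12:+C, 13:+C
No rule fires across all 13 points.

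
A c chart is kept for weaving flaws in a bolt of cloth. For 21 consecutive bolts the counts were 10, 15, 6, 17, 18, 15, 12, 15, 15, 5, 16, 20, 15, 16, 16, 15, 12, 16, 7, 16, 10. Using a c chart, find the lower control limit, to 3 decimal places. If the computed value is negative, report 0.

c̄ = (10 + 15 + 6 + 17 + 18 + 15 + 12 + 15 + 15 + 5 + 16 + 20 + 15 + 16 + 16 + 15 + 12 + 16 + 7 + 16 + 10) / 21 = 287 / 21 = 13.6667
LCL = c̄ − 3√c̄ = 13.6667 − 3 × 3.6968 = 2.5761

2.576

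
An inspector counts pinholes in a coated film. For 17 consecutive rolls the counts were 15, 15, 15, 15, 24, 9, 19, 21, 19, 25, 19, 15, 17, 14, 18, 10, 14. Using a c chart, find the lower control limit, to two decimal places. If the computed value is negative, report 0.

4.44

c̄ = (15 + 15 + 15 + 15 + 24 + 9 + 19 + 21 + 19 + 25 + 19 + 15 + 17 + 14 + 18 + 10 + 14) / 17 = 284 / 17 = 16.7059
LCL = c̄ − 3√c̄ = 16.7059 − 3 × 4.0873 = 4.4440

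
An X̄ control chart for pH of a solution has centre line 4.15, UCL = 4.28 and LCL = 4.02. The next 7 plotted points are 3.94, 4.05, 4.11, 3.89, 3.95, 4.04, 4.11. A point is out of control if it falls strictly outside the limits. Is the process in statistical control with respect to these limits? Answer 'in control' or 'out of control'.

out of control

Compare each point to [4.02, 4.28]: sample 1 = 3.94 < LCL; sample 4 = 3.89 < LCL; sample 5 = 3.95 < LCL.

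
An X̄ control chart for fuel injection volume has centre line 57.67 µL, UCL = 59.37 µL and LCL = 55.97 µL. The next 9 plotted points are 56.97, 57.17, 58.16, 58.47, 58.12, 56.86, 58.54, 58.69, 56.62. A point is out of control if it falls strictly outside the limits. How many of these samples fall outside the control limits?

0

All 9 points lie within [55.97, 59.37].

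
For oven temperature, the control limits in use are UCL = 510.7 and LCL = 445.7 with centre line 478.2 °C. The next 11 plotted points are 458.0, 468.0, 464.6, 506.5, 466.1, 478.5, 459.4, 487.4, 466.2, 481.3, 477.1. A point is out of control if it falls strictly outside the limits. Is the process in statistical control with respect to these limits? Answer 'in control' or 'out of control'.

in control

All 11 points lie within [445.7, 510.7].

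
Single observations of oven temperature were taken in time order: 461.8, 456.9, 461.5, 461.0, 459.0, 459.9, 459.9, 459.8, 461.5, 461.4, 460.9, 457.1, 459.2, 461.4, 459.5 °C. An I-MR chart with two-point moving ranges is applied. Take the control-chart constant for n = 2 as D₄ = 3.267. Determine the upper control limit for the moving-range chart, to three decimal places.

Moving ranges: 4.9, 4.6, 0.5, 2.0, 0.9, 0.0, 0.1, 1.7, 0.1, 0.5, 3.8, 2.1, 2.2, 1.9; M̄R̄ = 25.3000 / 14 = 1.8071
UCL_MR = D₄·M̄R̄ = 3.267 × 1.8071 = 5.9039

5.904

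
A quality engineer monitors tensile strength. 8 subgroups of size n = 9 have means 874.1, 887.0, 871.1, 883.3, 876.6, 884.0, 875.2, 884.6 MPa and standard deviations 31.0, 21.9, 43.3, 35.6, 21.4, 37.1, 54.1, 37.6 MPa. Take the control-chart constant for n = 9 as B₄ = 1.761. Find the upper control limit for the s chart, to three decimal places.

s̄ = (31.0 + 21.9 + 43.3 + 35.6 + 21.4 + 37.1 + 54.1 + 37.6) / 8 = 35.2500
UCL_s = B₄·s̄ = 1.761 × 35.2500 = 62.0752

62.075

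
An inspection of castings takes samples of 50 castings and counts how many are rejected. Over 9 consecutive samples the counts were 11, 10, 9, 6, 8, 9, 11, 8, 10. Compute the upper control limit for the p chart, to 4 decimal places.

0.3460

p̄ = Σdᵢ / (k·n) = 82 / (9 × 50) = 0.18222
UCL = p̄ + 3·√(p̄(1−p̄)/n) = 0.18222 + 3 × √(0.18222×0.81778/50) = 0.18222 + 3 × 0.05459 = 0.34600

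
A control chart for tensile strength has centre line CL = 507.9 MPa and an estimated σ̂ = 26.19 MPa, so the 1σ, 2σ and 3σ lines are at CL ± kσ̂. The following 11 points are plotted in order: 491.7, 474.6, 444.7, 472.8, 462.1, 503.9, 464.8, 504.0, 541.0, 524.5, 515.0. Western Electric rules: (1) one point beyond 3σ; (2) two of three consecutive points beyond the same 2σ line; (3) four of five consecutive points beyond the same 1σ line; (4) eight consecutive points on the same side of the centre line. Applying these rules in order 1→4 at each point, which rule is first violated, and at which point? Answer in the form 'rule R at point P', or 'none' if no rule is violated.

rule 3 at point 5

Zone of each point (C = within 1σ̂, B = 1σ̂–2σ̂, A = 2σ̂–3σ̂, * = beyond 3σ̂; sign = side of CL): 1:-C, 2:-B, 3:-A, 4:-B, 5:-B, 6:-C, 7:-B, 8:-C, 9:+B, 10:+C, 11:+C
Rule 3 (four of five consecutive points beyond the same 1σ limit) is satisfied at point 5.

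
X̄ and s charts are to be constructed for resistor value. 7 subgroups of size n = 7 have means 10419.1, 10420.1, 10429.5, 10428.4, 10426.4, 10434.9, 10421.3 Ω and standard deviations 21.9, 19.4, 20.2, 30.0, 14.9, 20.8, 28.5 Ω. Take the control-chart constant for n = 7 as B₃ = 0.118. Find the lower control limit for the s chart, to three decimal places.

s̄ = (21.9 + 19.4 + 20.2 + 30.0 + 14.9 + 20.8 + 28.5) / 7 = 22.2429
LCL_s = B₃·s̄ = 0.118 × 22.2429 = 2.6247

2.625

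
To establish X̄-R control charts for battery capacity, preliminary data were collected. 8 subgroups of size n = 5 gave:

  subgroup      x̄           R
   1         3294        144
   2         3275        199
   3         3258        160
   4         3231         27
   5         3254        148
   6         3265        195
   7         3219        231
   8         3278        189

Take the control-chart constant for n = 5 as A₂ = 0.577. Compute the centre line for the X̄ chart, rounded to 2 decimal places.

X̄̄ = (3294 + 3275 + 3258 + 3231 + 3254 + 3265 + 3219 + 3278) / 8 = 26074.0000 / 8 = 3259.2500
CL = X̄̄ = 3259.2500

3259.25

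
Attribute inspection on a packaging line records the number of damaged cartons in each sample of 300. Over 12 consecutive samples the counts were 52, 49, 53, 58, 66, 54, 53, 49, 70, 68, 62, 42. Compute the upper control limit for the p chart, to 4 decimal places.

0.2554

p̄ = Σdᵢ / (k·n) = 676 / (12 × 300) = 0.18778
UCL = p̄ + 3·√(p̄(1−p̄)/n) = 0.18778 + 3 × √(0.18778×0.81222/300) = 0.18778 + 3 × 0.02255 = 0.25542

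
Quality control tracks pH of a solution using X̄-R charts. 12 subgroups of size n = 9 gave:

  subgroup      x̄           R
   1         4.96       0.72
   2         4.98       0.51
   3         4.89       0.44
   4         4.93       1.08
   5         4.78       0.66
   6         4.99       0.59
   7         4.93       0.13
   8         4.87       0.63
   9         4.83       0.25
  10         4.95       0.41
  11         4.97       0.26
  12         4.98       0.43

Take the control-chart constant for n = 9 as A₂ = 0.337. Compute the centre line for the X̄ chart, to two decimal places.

X̄̄ = (4.96 + 4.98 + 4.89 + 4.93 + 4.78 + 4.99 + 4.93 + 4.87 + 4.83 + 4.95 + 4.97 + 4.98) / 12 = 59.0600 / 12 = 4.9217
CL = X̄̄ = 4.9217

4.92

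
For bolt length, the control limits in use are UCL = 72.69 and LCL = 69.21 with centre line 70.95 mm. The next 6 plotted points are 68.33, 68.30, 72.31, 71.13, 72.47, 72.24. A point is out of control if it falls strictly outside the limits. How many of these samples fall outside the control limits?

Compare each point to [69.21, 72.69]: sample 1 = 68.33 < LCL; sample 2 = 68.30 < LCL.

2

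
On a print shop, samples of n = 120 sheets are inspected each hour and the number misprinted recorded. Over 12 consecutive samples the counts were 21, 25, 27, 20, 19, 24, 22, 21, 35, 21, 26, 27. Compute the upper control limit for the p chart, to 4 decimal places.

0.3095

p̄ = Σdᵢ / (k·n) = 288 / (12 × 120) = 0.20000
UCL = p̄ + 3·√(p̄(1−p̄)/n) = 0.20000 + 3 × √(0.20000×0.80000/120) = 0.20000 + 3 × 0.03651 = 0.30954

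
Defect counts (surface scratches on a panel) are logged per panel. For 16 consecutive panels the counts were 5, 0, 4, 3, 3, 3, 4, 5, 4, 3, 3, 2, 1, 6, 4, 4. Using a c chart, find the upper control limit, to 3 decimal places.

8.886

c̄ = (5 + 0 + 4 + 3 + 3 + 3 + 4 + 5 + 4 + 3 + 3 + 2 + 1 + 6 + 4 + 4) / 16 = 54 / 16 = 3.3750
UCL = c̄ + 3√c̄ = 3.3750 + 3 × √3.3750 = 3.3750 + 3 × 1.8371 = 8.8864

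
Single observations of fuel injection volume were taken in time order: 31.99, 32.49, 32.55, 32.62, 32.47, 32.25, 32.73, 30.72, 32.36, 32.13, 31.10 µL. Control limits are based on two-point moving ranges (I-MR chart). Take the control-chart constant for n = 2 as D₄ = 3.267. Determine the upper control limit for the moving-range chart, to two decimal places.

Moving ranges: 0.50, 0.06, 0.07, 0.15, 0.22, 0.48, 2.01, 1.64, 0.23, 1.03; M̄R̄ = 6.3900 / 10 = 0.6390
UCL_MR = D₄·M̄R̄ = 3.267 × 0.6390 = 2.0876

2.09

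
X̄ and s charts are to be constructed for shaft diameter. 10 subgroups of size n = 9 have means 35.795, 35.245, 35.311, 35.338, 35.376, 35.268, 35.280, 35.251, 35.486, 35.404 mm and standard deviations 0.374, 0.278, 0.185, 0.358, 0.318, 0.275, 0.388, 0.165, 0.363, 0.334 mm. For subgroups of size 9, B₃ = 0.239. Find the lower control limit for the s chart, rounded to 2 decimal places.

s̄ = (0.374 + 0.278 + 0.185 + 0.358 + 0.318 + 0.275 + 0.388 + 0.165 + 0.363 + 0.334) / 10 = 0.3038
LCL_s = B₃·s̄ = 0.239 × 0.3038 = 0.0726

0.07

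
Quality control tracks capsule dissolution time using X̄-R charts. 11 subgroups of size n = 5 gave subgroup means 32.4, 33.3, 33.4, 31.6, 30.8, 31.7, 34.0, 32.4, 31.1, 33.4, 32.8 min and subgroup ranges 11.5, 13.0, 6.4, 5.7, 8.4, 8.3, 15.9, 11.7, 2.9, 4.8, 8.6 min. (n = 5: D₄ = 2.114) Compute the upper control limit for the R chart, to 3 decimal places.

R̄ = (11.5 + 13.0 + 6.4 + 5.7 + 8.4 + 8.3 + 15.9 + 11.7 + 2.9 + 4.8 + 8.6) / 11 = 97.2000 / 11 = 8.8364
UCL_R = D₄·R̄ = 2.114 × 8.8364 = 18.6801

18.680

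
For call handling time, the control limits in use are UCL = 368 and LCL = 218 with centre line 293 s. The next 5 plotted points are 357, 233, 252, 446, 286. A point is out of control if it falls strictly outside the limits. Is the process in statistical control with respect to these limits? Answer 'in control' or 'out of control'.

Compare each point to [218, 368]: sample 4 = 446 > UCL.

out of control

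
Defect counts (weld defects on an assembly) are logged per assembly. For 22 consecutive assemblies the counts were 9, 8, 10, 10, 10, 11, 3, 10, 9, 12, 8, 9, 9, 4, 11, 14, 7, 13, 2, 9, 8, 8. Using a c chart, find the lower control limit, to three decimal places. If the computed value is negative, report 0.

c̄ = (9 + 8 + 10 + 10 + 10 + 11 + 3 + 10 + 9 + 12 + 8 + 9 + 9 + 4 + 11 + 14 + 7 + 13 + 2 + 9 + 8 + 8) / 22 = 194 / 22 = 8.8182
LCL = c̄ − 3√c̄ = 8.8182 − 3 × 2.9695 = -0.0904 → 0 (cannot be negative)

0.000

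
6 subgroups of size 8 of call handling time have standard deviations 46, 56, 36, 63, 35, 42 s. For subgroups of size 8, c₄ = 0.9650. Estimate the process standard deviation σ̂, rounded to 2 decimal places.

s̄ = (46 + 56 + 36 + 63 + 35 + 42) / 6 = 46.3333
σ̂ = s̄ / c₄ = 46.3333 / 0.9650 = 48.0138

48.01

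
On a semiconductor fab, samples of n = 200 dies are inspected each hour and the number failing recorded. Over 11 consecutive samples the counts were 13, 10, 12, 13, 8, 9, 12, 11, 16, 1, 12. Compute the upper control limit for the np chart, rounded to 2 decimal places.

p̄ = Σdᵢ / (k·n) = 117 / (11 × 200) = 0.05318
UCL = np̄ + 3·√(np̄(1−p̄)) = 10.6364 + 3 × √(10.6364×0.94682) = 10.6364 + 3 × 3.1734 = 20.1567

20.16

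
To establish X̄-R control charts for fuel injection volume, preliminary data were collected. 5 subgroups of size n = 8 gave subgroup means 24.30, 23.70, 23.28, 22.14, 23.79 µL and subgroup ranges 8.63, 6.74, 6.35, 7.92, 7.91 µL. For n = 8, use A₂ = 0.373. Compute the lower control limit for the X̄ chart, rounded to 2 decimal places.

20.64

X̄̄ = (24.30 + 23.70 + 23.28 + 22.14 + 23.79) / 5 = 117.2100 / 5 = 23.4420
R̄ = (8.63 + 6.74 + 6.35 + 7.92 + 7.91) / 5 = 37.5500 / 5 = 7.5100
LCL = X̄̄ − A₂·R̄ = 23.4420 − 0.373 × 7.5100 = 20.6408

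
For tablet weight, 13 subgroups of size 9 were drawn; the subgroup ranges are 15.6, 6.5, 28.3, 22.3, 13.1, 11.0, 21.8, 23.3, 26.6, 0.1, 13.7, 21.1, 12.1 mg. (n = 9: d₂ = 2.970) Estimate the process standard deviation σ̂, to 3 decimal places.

R̄ = (15.6 + 6.5 + 28.3 + 22.3 + 13.1 + 11.0 + 21.8 + 23.3 + 26.6 + 0.1 + 13.7 + 21.1 + 12.1) / 13 = 16.5769
σ̂ = R̄ / d₂ = 16.5769 / 2.970 = 5.5815

5.581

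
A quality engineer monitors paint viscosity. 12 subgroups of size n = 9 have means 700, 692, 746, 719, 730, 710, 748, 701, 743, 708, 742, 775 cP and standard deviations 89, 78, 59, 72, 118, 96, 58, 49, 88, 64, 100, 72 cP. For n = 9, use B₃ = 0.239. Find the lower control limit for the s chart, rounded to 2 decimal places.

18.78

s̄ = (89 + 78 + 59 + 72 + 118 + 96 + 58 + 49 + 88 + 64 + 100 + 72) / 12 = 78.5833
LCL_s = B₃·s̄ = 0.239 × 78.5833 = 18.7814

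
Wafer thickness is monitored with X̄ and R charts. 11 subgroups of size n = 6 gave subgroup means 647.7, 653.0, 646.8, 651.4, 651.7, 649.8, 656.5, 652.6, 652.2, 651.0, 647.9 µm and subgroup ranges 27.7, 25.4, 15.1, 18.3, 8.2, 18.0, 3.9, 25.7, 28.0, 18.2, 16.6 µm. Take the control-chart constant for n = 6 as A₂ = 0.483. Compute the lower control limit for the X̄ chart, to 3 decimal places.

X̄̄ = (647.7 + 653.0 + 646.8 + 651.4 + 651.7 + 649.8 + 656.5 + 652.6 + 652.2 + 651.0 + 647.9) / 11 = 7160.6000 / 11 = 650.9636
R̄ = (27.7 + 25.4 + 15.1 + 18.3 + 8.2 + 18.0 + 3.9 + 25.7 + 28.0 + 18.2 + 16.6) / 11 = 205.1000 / 11 = 18.6455
LCL = X̄̄ − A₂·R̄ = 650.9636 − 0.483 × 18.6455 = 641.9579

641.958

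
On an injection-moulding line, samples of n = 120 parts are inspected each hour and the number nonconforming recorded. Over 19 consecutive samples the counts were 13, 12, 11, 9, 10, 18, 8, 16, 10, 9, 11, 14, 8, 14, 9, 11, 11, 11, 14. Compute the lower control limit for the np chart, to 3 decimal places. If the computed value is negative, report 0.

p̄ = Σdᵢ / (k·n) = 219 / (19 × 120) = 0.09605
LCL = np̄ − 3·√(np̄(1−p̄)) = 11.5263 − 3 × 3.2279 = 1.8427

1.843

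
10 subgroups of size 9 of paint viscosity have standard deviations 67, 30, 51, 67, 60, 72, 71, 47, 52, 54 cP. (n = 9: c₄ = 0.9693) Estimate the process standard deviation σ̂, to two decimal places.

s̄ = (67 + 30 + 51 + 67 + 60 + 72 + 71 + 47 + 52 + 54) / 10 = 57.1000
σ̂ = s̄ / c₄ = 57.1000 / 0.9693 = 58.9085

58.91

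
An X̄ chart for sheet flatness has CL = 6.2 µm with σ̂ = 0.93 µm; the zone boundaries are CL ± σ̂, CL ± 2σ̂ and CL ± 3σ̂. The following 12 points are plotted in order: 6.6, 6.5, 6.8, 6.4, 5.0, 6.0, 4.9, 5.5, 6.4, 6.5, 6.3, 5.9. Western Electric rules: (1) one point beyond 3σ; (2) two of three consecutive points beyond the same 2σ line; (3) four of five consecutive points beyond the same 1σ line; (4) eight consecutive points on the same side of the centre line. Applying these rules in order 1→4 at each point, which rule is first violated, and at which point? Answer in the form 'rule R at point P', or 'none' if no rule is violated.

Zone of each point (C = within 1σ̂, B = 1σ̂–2σ̂, A = 2σ̂–3σ̂, * = beyond 3σ̂; sign = side of CL): 1:+C, 2:+C, 3:+C, 4:+C, 5:-B, 6:-C, 7:-B, 8:-C, 9:+C, 10:+C, 11:+C, 12:-C
No rule fires across all 12 points.

none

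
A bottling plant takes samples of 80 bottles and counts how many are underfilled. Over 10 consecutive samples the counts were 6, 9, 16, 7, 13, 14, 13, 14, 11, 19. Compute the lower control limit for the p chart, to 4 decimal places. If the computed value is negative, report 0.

0.0319

p̄ = Σdᵢ / (k·n) = 122 / (10 × 80) = 0.15250
LCL = p̄ − 3·√(p̄(1−p̄)/n) = 0.15250 − 3 × 0.04019 = 0.03192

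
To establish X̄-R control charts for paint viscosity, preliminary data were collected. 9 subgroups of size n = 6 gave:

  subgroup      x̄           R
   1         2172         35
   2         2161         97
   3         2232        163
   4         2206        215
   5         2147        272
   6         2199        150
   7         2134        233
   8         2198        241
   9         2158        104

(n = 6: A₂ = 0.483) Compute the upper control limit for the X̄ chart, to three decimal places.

X̄̄ = (2172 + 2161 + 2232 + 2206 + 2147 + 2199 + 2134 + 2198 + 2158) / 9 = 19607.0000 / 9 = 2178.5556
R̄ = (35 + 97 + 163 + 215 + 272 + 150 + 233 + 241 + 104) / 9 = 1510.0000 / 9 = 167.7778
UCL = X̄̄ + A₂·R̄ = 2178.5556 + 0.483 × 167.7778 = 2259.5922

2259.592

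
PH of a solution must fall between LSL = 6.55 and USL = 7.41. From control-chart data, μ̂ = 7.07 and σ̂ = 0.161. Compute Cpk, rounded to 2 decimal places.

0.70

Cpu = (USL − μ̂) / (3σ̂) = (7.41 − 7.07) / (3 × 0.161) = 0.7039; Cpl = (μ̂ − LSL) / (3σ̂) = (7.07 − 6.55) / (3 × 0.161) = 1.0766; Cpk = min(Cpu, Cpl) = 0.7039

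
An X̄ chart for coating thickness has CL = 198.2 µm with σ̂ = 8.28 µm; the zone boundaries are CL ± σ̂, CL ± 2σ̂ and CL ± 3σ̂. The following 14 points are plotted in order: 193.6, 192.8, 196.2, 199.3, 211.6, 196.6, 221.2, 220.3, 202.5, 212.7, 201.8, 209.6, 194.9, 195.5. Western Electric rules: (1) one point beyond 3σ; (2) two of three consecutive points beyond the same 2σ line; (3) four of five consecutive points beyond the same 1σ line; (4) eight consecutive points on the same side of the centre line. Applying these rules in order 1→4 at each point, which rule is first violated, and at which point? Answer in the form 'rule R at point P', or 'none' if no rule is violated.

rule 2 at point 8

Zone of each point (C = within 1σ̂, B = 1σ̂–2σ̂, A = 2σ̂–3σ̂, * = beyond 3σ̂; sign = side of CL): 1:-C, 2:-C, 3:-C, 4:+C, 5:+B, 6:-C, 7:+A, 8:+A, 9:+C, 10:+B, 11:+C, 12:+B, 13:-C, 14:-C
Rule 2 (two of three consecutive points beyond the same 2σ limit) is satisfied at point 8.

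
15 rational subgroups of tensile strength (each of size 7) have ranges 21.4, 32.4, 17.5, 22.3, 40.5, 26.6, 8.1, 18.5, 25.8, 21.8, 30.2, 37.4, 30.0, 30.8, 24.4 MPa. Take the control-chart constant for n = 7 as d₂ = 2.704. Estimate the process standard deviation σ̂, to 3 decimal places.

9.559

R̄ = (21.4 + 32.4 + 17.5 + 22.3 + 40.5 + 26.6 + 8.1 + 18.5 + 25.8 + 21.8 + 30.2 + 37.4 + 30.0 + 30.8 + 24.4) / 15 = 25.8467
σ̂ = R̄ / d₂ = 25.8467 / 2.704 = 9.5587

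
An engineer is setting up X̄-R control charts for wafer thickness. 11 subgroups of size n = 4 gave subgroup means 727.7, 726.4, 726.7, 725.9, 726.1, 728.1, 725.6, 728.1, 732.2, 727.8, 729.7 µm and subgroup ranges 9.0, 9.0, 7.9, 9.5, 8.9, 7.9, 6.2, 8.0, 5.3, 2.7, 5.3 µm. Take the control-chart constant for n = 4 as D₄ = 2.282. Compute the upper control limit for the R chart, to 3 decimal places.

16.534

R̄ = (9.0 + 9.0 + 7.9 + 9.5 + 8.9 + 7.9 + 6.2 + 8.0 + 5.3 + 2.7 + 5.3) / 11 = 79.7000 / 11 = 7.2455
UCL_R = D₄·R̄ = 2.282 × 7.2455 = 16.5341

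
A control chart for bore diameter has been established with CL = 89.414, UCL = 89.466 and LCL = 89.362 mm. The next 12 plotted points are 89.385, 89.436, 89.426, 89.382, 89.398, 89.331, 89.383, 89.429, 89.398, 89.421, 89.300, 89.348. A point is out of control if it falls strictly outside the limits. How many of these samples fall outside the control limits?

Compare each point to [89.362, 89.466]: sample 6 = 89.331 < LCL; sample 11 = 89.300 < LCL; sample 12 = 89.348 < LCL.

3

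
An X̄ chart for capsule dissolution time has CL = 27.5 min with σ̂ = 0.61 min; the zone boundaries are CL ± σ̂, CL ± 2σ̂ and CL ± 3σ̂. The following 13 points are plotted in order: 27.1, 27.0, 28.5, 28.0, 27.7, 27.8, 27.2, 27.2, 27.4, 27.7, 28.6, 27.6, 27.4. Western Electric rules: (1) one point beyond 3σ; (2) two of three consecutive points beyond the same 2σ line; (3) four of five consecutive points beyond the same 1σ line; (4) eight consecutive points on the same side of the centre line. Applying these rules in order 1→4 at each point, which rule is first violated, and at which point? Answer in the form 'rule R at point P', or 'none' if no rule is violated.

Zone of each point (C = within 1σ̂, B = 1σ̂–2σ̂, A = 2σ̂–3σ̂, * = beyond 3σ̂; sign = side of CL): 1:-C, 2:-C, 3:+B, 4:+C, 5:+C, 6:+C, 7:-C, 8:-C, 9:-C, 10:+C, 11:+B, 12:+C, 13:-C
No rule fires across all 13 points.

none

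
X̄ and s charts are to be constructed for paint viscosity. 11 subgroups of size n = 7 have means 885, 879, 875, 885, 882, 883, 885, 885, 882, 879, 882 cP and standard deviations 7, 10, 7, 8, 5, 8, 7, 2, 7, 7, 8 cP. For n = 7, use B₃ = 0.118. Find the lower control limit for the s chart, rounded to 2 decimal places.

s̄ = (7 + 10 + 7 + 8 + 5 + 8 + 7 + 2 + 7 + 7 + 8) / 11 = 6.9091
LCL_s = B₃·s̄ = 0.118 × 6.9091 = 0.8153

0.82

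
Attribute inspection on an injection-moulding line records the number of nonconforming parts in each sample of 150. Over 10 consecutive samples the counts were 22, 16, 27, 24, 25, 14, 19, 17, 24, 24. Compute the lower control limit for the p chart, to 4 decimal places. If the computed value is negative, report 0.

p̄ = Σdᵢ / (k·n) = 212 / (10 × 150) = 0.14133
LCL = p̄ − 3·√(p̄(1−p̄)/n) = 0.14133 − 3 × 0.02844 = 0.05600

0.0560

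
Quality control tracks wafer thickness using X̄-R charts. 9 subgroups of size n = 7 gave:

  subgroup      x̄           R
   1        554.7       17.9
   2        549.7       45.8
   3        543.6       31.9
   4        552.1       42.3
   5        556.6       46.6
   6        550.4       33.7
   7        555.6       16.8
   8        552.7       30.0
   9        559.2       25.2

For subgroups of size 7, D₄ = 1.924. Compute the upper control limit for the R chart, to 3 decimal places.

62.038

R̄ = (17.9 + 45.8 + 31.9 + 42.3 + 46.6 + 33.7 + 16.8 + 30.0 + 25.2) / 9 = 290.2000 / 9 = 32.2444
UCL_R = D₄·R̄ = 1.924 × 32.2444 = 62.0383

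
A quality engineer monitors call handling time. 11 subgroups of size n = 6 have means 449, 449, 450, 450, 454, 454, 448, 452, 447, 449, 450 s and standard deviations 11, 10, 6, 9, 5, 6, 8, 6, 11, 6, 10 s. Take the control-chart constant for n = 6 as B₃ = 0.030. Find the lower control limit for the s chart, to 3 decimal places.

s̄ = (11 + 10 + 6 + 9 + 5 + 6 + 8 + 6 + 11 + 6 + 10) / 11 = 8.0000
LCL_s = B₃·s̄ = 0.030 × 8.0000 = 0.2400

0.240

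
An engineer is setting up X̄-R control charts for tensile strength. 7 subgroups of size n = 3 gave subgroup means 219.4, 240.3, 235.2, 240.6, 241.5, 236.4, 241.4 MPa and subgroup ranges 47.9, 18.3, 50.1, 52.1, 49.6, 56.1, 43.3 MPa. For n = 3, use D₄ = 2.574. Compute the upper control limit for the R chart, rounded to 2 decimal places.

R̄ = (47.9 + 18.3 + 50.1 + 52.1 + 49.6 + 56.1 + 43.3) / 7 = 317.4000 / 7 = 45.3429
UCL_R = D₄·R̄ = 2.574 × 45.3429 = 116.7125

116.71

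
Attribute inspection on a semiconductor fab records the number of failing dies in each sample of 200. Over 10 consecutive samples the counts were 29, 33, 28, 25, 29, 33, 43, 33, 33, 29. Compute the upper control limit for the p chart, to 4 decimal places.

0.2348

p̄ = Σdᵢ / (k·n) = 315 / (10 × 200) = 0.15750
UCL = p̄ + 3·√(p̄(1−p̄)/n) = 0.15750 + 3 × √(0.15750×0.84250/200) = 0.15750 + 3 × 0.02576 = 0.23477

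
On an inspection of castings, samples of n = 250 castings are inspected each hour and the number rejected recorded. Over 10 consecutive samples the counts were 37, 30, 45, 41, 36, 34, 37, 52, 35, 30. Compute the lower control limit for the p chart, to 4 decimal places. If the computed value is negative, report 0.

0.0829

p̄ = Σdᵢ / (k·n) = 377 / (10 × 250) = 0.15080
LCL = p̄ − 3·√(p̄(1−p̄)/n) = 0.15080 − 3 × 0.02263 = 0.08290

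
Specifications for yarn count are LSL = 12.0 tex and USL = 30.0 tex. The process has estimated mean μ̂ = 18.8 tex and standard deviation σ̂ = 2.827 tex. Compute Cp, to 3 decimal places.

Cp = (USL − LSL) / (6σ̂) = (30.0 − 12.0) / (6 × 2.827) = 18.0000 / 16.9620 = 1.0612

1.061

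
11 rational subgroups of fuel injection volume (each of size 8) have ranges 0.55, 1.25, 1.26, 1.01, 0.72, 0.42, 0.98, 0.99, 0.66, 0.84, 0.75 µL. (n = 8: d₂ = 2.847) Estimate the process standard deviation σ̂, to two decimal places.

R̄ = (0.55 + 1.25 + 1.26 + 1.01 + 0.72 + 0.42 + 0.98 + 0.99 + 0.66 + 0.84 + 0.75) / 11 = 0.8573
σ̂ = R̄ / d₂ = 0.8573 / 2.847 = 0.3011

0.30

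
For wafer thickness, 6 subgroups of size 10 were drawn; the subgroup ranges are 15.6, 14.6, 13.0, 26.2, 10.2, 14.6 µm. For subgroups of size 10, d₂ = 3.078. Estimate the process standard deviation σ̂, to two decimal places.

R̄ = (15.6 + 14.6 + 13.0 + 26.2 + 10.2 + 14.6) / 6 = 15.7000
σ̂ = R̄ / d₂ = 15.7000 / 3.078 = 5.1007

5.10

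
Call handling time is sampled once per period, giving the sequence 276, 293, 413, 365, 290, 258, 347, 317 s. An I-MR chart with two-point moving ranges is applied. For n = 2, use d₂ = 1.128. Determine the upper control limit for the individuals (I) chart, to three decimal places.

X̄ = (276 + 293 + 413 + 365 + 290 + 258 + 347 + 317) / 8 = 319.8750
Moving ranges: 17, 120, 48, 75, 32, 89, 30; M̄R̄ = 411.0000 / 7 = 58.7143
UCL = X̄ + 3·M̄R̄/d₂ = 319.8750 + 3 × 58.7143 / 1.128 = 476.0300

476.030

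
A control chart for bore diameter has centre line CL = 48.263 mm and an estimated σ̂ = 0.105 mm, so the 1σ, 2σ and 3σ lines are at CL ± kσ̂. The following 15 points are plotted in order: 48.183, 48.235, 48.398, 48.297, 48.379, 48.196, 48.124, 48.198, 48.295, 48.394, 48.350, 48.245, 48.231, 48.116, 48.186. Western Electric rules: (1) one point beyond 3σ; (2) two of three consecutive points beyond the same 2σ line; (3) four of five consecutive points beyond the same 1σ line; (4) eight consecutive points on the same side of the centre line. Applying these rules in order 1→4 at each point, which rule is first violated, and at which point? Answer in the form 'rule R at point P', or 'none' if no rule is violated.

none

Zone of each point (C = within 1σ̂, B = 1σ̂–2σ̂, A = 2σ̂–3σ̂, * = beyond 3σ̂; sign = side of CL): 1:-C, 2:-C, 3:+B, 4:+C, 5:+B, 6:-C, 7:-B, 8:-C, 9:+C, 10:+B, 11:+C, 12:-C, 13:-C, 14:-B, 15:-C
No rule fires across all 15 points.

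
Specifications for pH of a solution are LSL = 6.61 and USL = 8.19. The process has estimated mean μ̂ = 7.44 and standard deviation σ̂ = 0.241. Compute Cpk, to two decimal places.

1.04

Cpu = (USL − μ̂) / (3σ̂) = (8.19 − 7.44) / (3 × 0.241) = 1.0373; Cpl = (μ̂ − LSL) / (3σ̂) = (7.44 − 6.61) / (3 × 0.241) = 1.1480; Cpk = min(Cpu, Cpl) = 1.0373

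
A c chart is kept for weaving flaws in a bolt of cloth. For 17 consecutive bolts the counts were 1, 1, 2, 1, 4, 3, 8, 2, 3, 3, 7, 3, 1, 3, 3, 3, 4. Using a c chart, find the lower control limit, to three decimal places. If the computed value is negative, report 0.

0.000

c̄ = (1 + 1 + 2 + 1 + 4 + 3 + 8 + 2 + 3 + 3 + 7 + 3 + 1 + 3 + 3 + 3 + 4) / 17 = 52 / 17 = 3.0588
LCL = c̄ − 3√c̄ = 3.0588 − 3 × 1.7489 = -2.1880 → 0 (cannot be negative)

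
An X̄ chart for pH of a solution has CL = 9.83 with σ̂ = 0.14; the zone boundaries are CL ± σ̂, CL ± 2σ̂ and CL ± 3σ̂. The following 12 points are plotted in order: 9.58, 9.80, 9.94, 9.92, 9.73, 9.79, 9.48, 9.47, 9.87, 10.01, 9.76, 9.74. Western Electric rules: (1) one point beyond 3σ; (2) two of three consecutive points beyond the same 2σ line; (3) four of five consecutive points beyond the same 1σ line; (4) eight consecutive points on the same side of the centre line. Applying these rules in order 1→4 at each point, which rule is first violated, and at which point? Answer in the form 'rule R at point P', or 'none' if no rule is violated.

rule 2 at point 8

Zone of each point (C = within 1σ̂, B = 1σ̂–2σ̂, A = 2σ̂–3σ̂, * = beyond 3σ̂; sign = side of CL): 1:-B, 2:-C, 3:+C, 4:+C, 5:-C, 6:-C, 7:-A, 8:-A, 9:+C, 10:+B, 11:-C, 12:-C
Rule 2 (two of three consecutive points beyond the same 2σ limit) is satisfied at point 8.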